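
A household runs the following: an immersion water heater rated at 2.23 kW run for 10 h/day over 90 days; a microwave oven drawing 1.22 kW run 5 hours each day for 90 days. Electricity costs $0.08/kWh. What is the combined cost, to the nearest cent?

immersion water heater: Runtime = 10 h/day × 90 days = 900 h
immersion water heater: 2.23 kW × 900 h = 2007 kWh
microwave oven: Runtime = 5 h/day × 90 days = 450 h
microwave oven: 1.22 kW × 450 h = 549 kWh
Total energy = 2556 kWh
Cost = 2556 × $0.08 = $204.48

$204.48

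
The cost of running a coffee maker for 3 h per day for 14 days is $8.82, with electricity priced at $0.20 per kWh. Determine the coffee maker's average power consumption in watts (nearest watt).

1050 W

Energy = $8.82 ÷ $0.20/kWh = 44.1 kWh
Runtime = 3 h/day × 14 days = 42 h
Power = 44.1 kWh ÷ 42 h = 1.05 kW = 1050 W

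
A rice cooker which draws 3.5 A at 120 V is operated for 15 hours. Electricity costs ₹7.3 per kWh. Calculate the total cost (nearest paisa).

Power = 3.5 A × 120 V = 420 W = 0.42 kW
Energy = 0.42 kW × 15 h = 6.3 kWh
Cost = 6.3 kWh × ₹7.3/kWh = ₹45.99

₹45.99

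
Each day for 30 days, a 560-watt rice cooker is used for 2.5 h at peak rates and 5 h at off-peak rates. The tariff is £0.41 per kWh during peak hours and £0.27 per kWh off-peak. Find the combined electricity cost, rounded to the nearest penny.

Peak energy = 0.56 kW × 2.5 h × 30 = 42 kWh
Off-peak energy = 0.56 kW × 5 h × 30 = 84 kWh
Cost = 42 × £0.41 + 84 × £0.27 = £17.22 + £22.68 = £39.90

£39.90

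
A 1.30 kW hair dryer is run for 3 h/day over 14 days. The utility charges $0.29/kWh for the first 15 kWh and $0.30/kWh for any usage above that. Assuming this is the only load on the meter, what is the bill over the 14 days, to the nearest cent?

$16.23

Runtime = 3 h/day × 14 days = 42 h
Energy = 1.3 kW × 42 h = 54.6 kWh
Tier 1 (0–15 kWh): 15 × $0.29 = $4.35
Above 15 kWh: 39.6 × $0.30 = $11.88
Bill = $16.23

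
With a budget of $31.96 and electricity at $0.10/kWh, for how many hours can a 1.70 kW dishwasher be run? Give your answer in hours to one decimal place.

Energy available = $31.96 ÷ $0.10/kWh = 319.6 kWh
Hours = 319.6 kWh ÷ 1.7 kW = 188.0 h

188.0 h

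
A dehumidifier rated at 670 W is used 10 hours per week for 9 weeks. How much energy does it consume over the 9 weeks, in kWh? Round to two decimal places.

60.30 kWh

Runtime = 10 h/week × 9 weeks = 90 h
Energy = 0.67 kW × 90 h = 60.3 kWh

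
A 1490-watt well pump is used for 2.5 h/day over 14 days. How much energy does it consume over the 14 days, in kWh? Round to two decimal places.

Runtime = 2.5 h/day × 14 days = 35 h
Energy = 1.49 kW × 35 h = 52.15 kWh

52.15 kWh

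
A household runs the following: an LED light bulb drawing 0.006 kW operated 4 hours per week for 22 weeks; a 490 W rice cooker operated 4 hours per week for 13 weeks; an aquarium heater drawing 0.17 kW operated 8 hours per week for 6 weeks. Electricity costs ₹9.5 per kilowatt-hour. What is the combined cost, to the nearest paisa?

₹324.60

LED light bulb: Runtime = 4 h/week × 22 weeks = 88 h
LED light bulb: 0.006 kW × 88 h = 0.528 kWh
rice cooker: Runtime = 4 h/week × 13 weeks = 52 h
rice cooker: 0.49 kW × 52 h = 25.48 kWh
aquarium heater: Runtime = 8 h/week × 6 weeks = 48 h
aquarium heater: 0.17 kW × 48 h = 8.16 kWh
Total energy = 34.168 kWh
Cost = 34.168 × ₹9.5 = ₹324.60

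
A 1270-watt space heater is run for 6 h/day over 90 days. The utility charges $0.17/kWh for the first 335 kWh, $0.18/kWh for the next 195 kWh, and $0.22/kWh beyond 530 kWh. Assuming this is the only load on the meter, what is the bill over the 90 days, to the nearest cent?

Runtime = 6 h/day × 90 days = 540 h
Energy = 1.27 kW × 540 h = 685.8 kWh
Tier 1 (0–335 kWh): 335 × $0.17 = $56.95
Tier 2 (335–530 kWh): 195 × $0.18 = $35.1
Above 530 kWh: 155.8 × $0.22 = $34.276
Bill = $126.33

$126.33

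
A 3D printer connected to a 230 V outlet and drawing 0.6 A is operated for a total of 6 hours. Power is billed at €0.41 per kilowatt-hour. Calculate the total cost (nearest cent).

€0.34

Power = 0.6 A × 230 V = 138 W = 0.138 kW
Energy = 0.138 kW × 6 h = 0.828 kWh
Cost = 0.828 kWh × €0.41/kWh = €0.34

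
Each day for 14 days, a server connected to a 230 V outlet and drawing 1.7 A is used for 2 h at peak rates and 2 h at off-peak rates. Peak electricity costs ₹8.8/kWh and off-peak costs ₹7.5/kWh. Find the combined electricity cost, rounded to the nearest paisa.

₹178.45

Power = 1.7 A × 230 V = 391 W = 0.391 kW
Peak energy = 0.391 kW × 2 h × 14 = 10.948 kWh
Off-peak energy = 0.391 kW × 2 h × 14 = 10.948 kWh
Cost = 10.948 × ₹8.8 + 10.948 × ₹7.5 = ₹96.3424 + ₹82.11 = ₹178.45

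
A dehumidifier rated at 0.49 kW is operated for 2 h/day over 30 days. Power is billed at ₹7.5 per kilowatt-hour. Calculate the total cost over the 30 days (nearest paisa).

Runtime = 2 h/day × 30 days = 60 h
Energy = 0.49 kW × 60 h = 29.4 kWh
Cost = 29.4 kWh × ₹7.5/kWh = ₹220.50

₹220.50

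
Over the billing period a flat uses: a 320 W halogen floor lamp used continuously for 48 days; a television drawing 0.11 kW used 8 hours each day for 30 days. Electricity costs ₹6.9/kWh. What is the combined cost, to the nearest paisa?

halogen floor lamp: Runtime = 24 h × 48 = 1152 h
halogen floor lamp: 0.32 kW × 1152 h = 368.64 kWh
television: Runtime = 8 h/day × 30 days = 240 h
television: 0.11 kW × 240 h = 26.4 kWh
Total energy = 395.04 kWh
Cost = 395.04 × ₹6.9 = ₹2725.78

₹2725.78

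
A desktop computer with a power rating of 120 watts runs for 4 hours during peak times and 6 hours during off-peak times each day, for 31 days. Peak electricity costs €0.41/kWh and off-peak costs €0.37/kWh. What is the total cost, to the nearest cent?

€14.36

Peak energy = 0.12 kW × 4 h × 31 = 14.88 kWh
Off-peak energy = 0.12 kW × 6 h × 31 = 22.32 kWh
Cost = 14.88 × €0.41 + 22.32 × €0.37 = €6.1008 + €8.2584 = €14.36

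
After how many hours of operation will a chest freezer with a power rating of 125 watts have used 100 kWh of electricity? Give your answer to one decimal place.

Hours = 100 kWh ÷ 0.125 kW = 800.0 h

800.0 h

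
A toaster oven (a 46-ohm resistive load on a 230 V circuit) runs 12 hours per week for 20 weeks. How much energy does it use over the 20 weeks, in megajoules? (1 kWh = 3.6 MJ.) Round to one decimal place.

993.6 MJ

Power = V²/R = 230²/46 = 1150 W = 1.15 kW
Runtime = 12 h/week × 20 weeks = 240 h
Energy = 1.15 kW × 240 h = 276 kWh
= 276 × 3.6 MJ = 993.6 MJ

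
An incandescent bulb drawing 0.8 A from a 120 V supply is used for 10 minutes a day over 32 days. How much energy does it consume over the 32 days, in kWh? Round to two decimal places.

Power = 0.8 A × 120 V = 96 W = 0.096 kW
Runtime = 10 min × 32 = 320 min = 5.333333… h
Energy = 0.096 kW × 5.333333… h = 0.512 kWh ≈ 0.51 kWh

0.51 kWh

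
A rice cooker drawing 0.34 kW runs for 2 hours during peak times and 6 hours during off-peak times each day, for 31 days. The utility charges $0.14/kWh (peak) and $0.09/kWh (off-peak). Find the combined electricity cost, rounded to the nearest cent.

Peak energy = 0.34 kW × 2 h × 31 = 21.08 kWh
Off-peak energy = 0.34 kW × 6 h × 31 = 63.24 kWh
Cost = 21.08 × $0.14 + 63.24 × $0.09 = $2.9512 + $5.6916 = $8.64

$8.64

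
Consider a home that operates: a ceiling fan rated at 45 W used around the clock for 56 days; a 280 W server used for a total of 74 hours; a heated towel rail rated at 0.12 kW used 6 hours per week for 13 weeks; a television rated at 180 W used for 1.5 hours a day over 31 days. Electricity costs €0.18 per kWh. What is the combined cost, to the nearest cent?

ceiling fan: Runtime = 24 h × 56 = 1344 h
ceiling fan: 0.045 kW × 1344 h = 60.48 kWh
server: 0.28 kW × 74 h = 20.72 kWh
heated towel rail: Runtime = 6 h/week × 13 weeks = 78 h
heated towel rail: 0.12 kW × 78 h = 9.36 kWh
television: Runtime = 1.5 h/day × 31 days = 46.5 h
television: 0.18 kW × 46.5 h = 8.37 kWh
Total energy = 98.93 kWh
Cost = 98.93 × €0.18 = €17.81

€17.81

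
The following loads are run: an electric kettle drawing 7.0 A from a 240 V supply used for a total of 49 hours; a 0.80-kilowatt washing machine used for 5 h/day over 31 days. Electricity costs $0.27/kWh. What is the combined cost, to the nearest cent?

$55.71

electric kettle: Power = 7.0 A × 240 V = 1680 W = 1.68 kW
electric kettle: 1.68 kW × 49 h = 82.32 kWh
washing machine: Runtime = 5 h/day × 31 days = 155 h
washing machine: 0.8 kW × 155 h = 124 kWh
Total energy = 206.32 kWh
Cost = 206.32 × $0.27 = $55.71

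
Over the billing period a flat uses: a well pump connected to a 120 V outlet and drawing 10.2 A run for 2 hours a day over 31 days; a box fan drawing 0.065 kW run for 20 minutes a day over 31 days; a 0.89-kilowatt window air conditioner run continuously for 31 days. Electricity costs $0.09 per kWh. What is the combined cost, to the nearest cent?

$66.48

well pump: Power = 10.2 A × 120 V = 1224 W = 1.224 kW
well pump: Runtime = 2 h/day × 31 days = 62 h
well pump: 1.224 kW × 62 h = 75.888 kWh
box fan: Runtime = 20 min × 31 = 620 min = 10.333333… h
box fan: 0.065 kW × 10.333333… h = 0.671666… kWh
window air conditioner: Runtime = 24 h × 31 = 744 h
window air conditioner: 0.89 kW × 744 h = 662.16 kWh
Total energy = 738.719666… kWh
Cost = 738.719666… × $0.09 = $66.48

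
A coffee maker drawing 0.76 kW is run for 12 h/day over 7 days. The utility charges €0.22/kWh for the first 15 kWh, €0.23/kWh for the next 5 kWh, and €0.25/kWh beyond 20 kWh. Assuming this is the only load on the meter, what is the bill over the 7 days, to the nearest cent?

Runtime = 12 h/day × 7 days = 84 h
Energy = 0.76 kW × 84 h = 63.84 kWh
Tier 1 (0–15 kWh): 15 × €0.22 = €3.3
Tier 2 (15–20 kWh): 5 × €0.23 = €1.15
Above 20 kWh: 43.84 × €0.25 = €10.96
Bill = €15.41

€15.41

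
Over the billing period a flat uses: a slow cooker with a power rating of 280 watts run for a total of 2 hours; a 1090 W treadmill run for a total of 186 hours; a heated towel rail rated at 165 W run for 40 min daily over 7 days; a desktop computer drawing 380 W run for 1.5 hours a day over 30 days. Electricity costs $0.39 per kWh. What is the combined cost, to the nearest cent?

slow cooker: 0.28 kW × 2 h = 0.56 kWh
treadmill: 1.09 kW × 186 h = 202.74 kWh
heated towel rail: Runtime = 40 min × 7 = 280 min = 4.666666… h
heated towel rail: 0.165 kW × 4.666666… h = 0.77 kWh
desktop computer: Runtime = 1.5 h/day × 30 days = 45 h
desktop computer: 0.38 kW × 45 h = 17.1 kWh
Total energy = 221.17 kWh
Cost = 221.17 × $0.39 = $86.26

$86.26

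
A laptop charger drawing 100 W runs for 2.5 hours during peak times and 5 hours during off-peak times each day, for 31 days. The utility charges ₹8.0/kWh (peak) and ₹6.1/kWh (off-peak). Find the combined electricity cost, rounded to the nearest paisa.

₹156.55

Peak energy = 0.1 kW × 2.5 h × 31 = 7.75 kWh
Off-peak energy = 0.1 kW × 5 h × 31 = 15.5 kWh
Cost = 7.75 × ₹8.0 + 15.5 × ₹6.1 = ₹62 + ₹94.55 = ₹156.55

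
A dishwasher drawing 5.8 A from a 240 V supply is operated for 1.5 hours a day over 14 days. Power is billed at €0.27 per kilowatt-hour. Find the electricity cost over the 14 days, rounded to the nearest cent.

€7.89

Power = 5.8 A × 240 V = 1392 W = 1.392 kW
Runtime = 1.5 h/day × 14 days = 21 h
Energy = 1.392 kW × 21 h = 29.232 kWh
Cost = 29.232 kWh × €0.27/kWh = €7.89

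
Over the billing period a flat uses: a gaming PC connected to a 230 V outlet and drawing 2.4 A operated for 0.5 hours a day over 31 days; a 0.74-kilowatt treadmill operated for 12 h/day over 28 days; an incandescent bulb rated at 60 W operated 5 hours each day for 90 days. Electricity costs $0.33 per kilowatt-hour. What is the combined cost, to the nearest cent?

$93.78

gaming PC: Power = 2.4 A × 230 V = 552 W = 0.552 kW
gaming PC: Runtime = 0.5 h/day × 31 days = 15.5 h
gaming PC: 0.552 kW × 15.5 h = 8.556 kWh
treadmill: Runtime = 12 h/day × 28 days = 336 h
treadmill: 0.74 kW × 336 h = 248.64 kWh
incandescent bulb: Runtime = 5 h/day × 90 days = 450 h
incandescent bulb: 0.06 kW × 450 h = 27 kWh
Total energy = 284.196 kWh
Cost = 284.196 × $0.33 = $93.78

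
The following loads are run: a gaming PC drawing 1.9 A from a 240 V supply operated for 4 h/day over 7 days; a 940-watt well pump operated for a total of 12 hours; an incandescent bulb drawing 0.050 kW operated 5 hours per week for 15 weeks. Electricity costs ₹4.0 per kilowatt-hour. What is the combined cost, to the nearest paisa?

₹111.19

gaming PC: Power = 1.9 A × 240 V = 456 W = 0.456 kW
gaming PC: Runtime = 4 h/day × 7 days = 28 h
gaming PC: 0.456 kW × 28 h = 12.768 kWh
well pump: 0.94 kW × 12 h = 11.28 kWh
incandescent bulb: Runtime = 5 h/week × 15 weeks = 75 h
incandescent bulb: 0.05 kW × 75 h = 3.75 kWh
Total energy = 27.798 kWh
Cost = 27.798 × ₹4.0 = ₹111.19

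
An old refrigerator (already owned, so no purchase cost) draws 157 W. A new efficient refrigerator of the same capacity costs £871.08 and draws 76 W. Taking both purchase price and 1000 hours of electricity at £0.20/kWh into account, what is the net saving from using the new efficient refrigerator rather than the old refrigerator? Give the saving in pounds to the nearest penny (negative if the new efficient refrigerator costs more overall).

old refrigerator: £0.00 + (157/1000) kW × 1000 h × £0.20 = £0.00 + £31.4 = £31.4
new efficient refrigerator: £871.08 + (76/1000) kW × 1000 h × £0.20 = £871.08 + £15.2 = £886.28
Saving = £31.4 − £886.28 = −£854.88

-£854.88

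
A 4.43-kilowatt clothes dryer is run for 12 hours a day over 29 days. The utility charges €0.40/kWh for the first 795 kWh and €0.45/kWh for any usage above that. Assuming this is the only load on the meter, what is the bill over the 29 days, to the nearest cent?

Runtime = 12 h/day × 29 days = 348 h
Energy = 4.43 kW × 348 h = 1541.64 kWh
Tier 1 (0–795 kWh): 795 × €0.40 = €318
Above 795 kWh: 746.64 × €0.45 = €335.988
Bill = €653.99

€653.99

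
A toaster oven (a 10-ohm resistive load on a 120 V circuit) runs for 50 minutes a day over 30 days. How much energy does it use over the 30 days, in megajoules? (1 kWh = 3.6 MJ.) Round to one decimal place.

129.6 MJ

Power = V²/R = 120²/10 = 1440 W = 1.44 kW
Runtime = 50 min × 30 = 1500 min = 25 h
Energy = 1.44 kW × 25 h = 36 kWh
= 36 × 3.6 MJ = 129.6 MJ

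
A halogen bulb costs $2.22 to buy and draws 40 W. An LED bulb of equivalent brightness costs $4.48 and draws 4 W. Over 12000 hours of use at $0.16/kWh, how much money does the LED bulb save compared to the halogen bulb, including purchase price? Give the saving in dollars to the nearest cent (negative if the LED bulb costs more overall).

$66.86

halogen bulb: $2.22 + (40/1000) kW × 12000 h × $0.16 = $2.22 + $76.8 = $79.02
LED bulb: $4.48 + (4/1000) kW × 12000 h × $0.16 = $4.48 + $7.68 = $12.16
Saving = $79.02 − $12.16 = $66.86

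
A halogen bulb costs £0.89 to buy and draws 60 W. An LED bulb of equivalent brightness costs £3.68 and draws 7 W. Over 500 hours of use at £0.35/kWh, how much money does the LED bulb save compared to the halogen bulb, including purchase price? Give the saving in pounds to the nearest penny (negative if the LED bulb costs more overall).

halogen bulb: £0.89 + (60/1000) kW × 500 h × £0.35 = £0.89 + £10.5 = £11.39
LED bulb: £3.68 + (7/1000) kW × 500 h × £0.35 = £3.68 + £1.225 = £4.905
Saving = £11.39 − £4.905 = £6.485 → £6.49

£6.49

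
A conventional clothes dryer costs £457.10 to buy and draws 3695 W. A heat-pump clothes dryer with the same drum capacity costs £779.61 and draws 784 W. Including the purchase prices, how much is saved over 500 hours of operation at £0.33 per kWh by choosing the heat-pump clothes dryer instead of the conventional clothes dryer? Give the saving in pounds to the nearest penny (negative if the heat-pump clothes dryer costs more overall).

conventional clothes dryer: £457.10 + (3695/1000) kW × 500 h × £0.33 = £457.10 + £609.675 = £1066.775
heat-pump clothes dryer: £779.61 + (784/1000) kW × 500 h × £0.33 = £779.61 + £129.36 = £908.97
Saving = £1066.775 − £908.97 = £157.805 → £157.81

£157.81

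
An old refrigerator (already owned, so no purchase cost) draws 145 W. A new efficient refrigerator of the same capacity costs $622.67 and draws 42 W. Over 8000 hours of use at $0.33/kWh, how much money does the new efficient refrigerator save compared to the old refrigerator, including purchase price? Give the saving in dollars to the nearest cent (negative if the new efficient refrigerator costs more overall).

-$350.75

old refrigerator: $0.00 + (145/1000) kW × 8000 h × $0.33 = $0.00 + $382.8 = $382.8
new efficient refrigerator: $622.67 + (42/1000) kW × 8000 h × $0.33 = $622.67 + $110.88 = $733.55
Saving = $382.8 − $733.55 = −$350.75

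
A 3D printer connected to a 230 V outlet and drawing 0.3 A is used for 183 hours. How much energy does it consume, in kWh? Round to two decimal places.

Power = 0.3 A × 230 V = 69 W = 0.069 kW
Energy = 0.069 kW × 183 h = 12.627 kWh ≈ 12.63 kWh

12.63 kWh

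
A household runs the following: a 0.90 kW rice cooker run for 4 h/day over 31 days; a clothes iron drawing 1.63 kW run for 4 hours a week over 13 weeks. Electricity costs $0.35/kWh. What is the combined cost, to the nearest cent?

$68.73

rice cooker: Runtime = 4 h/day × 31 days = 124 h
rice cooker: 0.9 kW × 124 h = 111.6 kWh
clothes iron: Runtime = 4 h/week × 13 weeks = 52 h
clothes iron: 1.63 kW × 52 h = 84.76 kWh
Total energy = 196.36 kWh
Cost = 196.36 × $0.35 = $68.73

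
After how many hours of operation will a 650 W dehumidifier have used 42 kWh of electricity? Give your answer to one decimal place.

Hours = 42 kWh ÷ 0.65 kW = 64.6 h

64.6 h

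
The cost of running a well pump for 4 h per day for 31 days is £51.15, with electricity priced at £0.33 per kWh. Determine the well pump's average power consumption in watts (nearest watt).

Energy = £51.15 ÷ £0.33/kWh = 155 kWh
Runtime = 4 h/day × 31 days = 124 h
Power = 155 kWh ÷ 124 h = 1.25 kW = 1250 W

1250 W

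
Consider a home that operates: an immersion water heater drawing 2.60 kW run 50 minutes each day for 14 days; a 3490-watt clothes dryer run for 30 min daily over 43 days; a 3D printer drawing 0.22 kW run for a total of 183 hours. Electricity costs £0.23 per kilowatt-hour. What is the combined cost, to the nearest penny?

£33.49

immersion water heater: Runtime = 50 min × 14 = 700 min = 11.666666… h
immersion water heater: 2.6 kW × 11.666666… h = 30.333333… kWh
clothes dryer: Runtime = 30 min × 43 = 1290 min = 21.5 h
clothes dryer: 3.49 kW × 21.5 h = 75.035 kWh
3D printer: 0.22 kW × 183 h = 40.26 kWh
Total energy = 145.628333… kWh
Cost = 145.628333… × £0.23 = £33.49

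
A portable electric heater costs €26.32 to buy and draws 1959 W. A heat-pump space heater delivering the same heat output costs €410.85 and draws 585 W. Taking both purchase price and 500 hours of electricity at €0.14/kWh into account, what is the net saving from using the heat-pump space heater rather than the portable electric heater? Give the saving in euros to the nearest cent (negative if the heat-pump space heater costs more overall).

-€288.35

portable electric heater: €26.32 + (1959/1000) kW × 500 h × €0.14 = €26.32 + €137.13 = €163.45
heat-pump space heater: €410.85 + (585/1000) kW × 500 h × €0.14 = €410.85 + €40.95 = €451.8
Saving = €163.45 − €451.8 = −€288.35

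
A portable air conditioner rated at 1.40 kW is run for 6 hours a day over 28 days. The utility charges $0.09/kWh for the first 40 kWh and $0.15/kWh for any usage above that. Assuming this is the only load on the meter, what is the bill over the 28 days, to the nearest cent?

Runtime = 6 h/day × 28 days = 168 h
Energy = 1.4 kW × 168 h = 235.2 kWh
Tier 1 (0–40 kWh): 40 × $0.09 = $3.6
Above 40 kWh: 195.2 × $0.15 = $29.28
Bill = $32.88

$32.88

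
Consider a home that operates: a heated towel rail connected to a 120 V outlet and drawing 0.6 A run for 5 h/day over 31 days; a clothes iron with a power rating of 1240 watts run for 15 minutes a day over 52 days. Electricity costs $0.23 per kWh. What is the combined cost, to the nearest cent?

heated towel rail: Power = 0.6 A × 120 V = 72 W = 0.072 kW
heated towel rail: Runtime = 5 h/day × 31 days = 155 h
heated towel rail: 0.072 kW × 155 h = 11.16 kWh
clothes iron: Runtime = 15 min × 52 = 780 min = 13 h
clothes iron: 1.24 kW × 13 h = 16.12 kWh
Total energy = 27.28 kWh
Cost = 27.28 × $0.23 = $6.27

$6.27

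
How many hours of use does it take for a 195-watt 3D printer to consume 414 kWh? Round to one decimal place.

2123.1 h

Hours = 414 kWh ÷ 0.195 kW = 2123.1 h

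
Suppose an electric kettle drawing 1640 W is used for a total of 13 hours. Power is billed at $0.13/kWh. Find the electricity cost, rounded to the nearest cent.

Energy = 1.64 kW × 13 h = 21.32 kWh
Cost = 21.32 kWh × $0.13/kWh = $2.77

$2.77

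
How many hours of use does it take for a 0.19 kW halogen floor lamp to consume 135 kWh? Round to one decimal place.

Hours = 135 kWh ÷ 0.19 kW = 710.5 h

710.5 h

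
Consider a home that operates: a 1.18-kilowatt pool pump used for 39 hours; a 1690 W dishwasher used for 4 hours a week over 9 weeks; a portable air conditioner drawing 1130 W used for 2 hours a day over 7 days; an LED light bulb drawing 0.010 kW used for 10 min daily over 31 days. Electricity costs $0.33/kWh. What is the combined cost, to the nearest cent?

pool pump: 1.18 kW × 39 h = 46.02 kWh
dishwasher: Runtime = 4 h/week × 9 weeks = 36 h
dishwasher: 1.69 kW × 36 h = 60.84 kWh
portable air conditioner: Runtime = 2 h/day × 7 days = 14 h
portable air conditioner: 1.13 kW × 14 h = 15.82 kWh
LED light bulb: Runtime = 10 min × 31 = 310 min = 5.166666… h
LED light bulb: 0.01 kW × 5.166666… h = 0.051666… kWh
Total energy = 122.731666… kWh
Cost = 122.731666… × $0.33 = $40.50

$40.50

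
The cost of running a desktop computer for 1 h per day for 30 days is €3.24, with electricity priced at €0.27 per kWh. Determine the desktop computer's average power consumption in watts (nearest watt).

Energy = €3.24 ÷ €0.27/kWh = 12 kWh
Runtime = 1 h/day × 30 days = 30 h
Power = 12 kWh ÷ 30 h = 0.4 kW = 400 W

400 W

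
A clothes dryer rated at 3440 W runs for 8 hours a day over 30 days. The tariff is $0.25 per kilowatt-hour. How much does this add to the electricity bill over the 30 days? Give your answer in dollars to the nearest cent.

Runtime = 8 h/day × 30 days = 240 h
Energy = 3.44 kW × 240 h = 825.6 kWh
Cost = 825.6 kWh × $0.25/kWh = $206.40

$206.40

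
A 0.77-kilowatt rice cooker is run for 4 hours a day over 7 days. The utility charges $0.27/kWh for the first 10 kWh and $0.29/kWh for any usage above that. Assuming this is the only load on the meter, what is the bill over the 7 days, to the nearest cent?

$6.05

Runtime = 4 h/day × 7 days = 28 h
Energy = 0.77 kW × 28 h = 21.56 kWh
Tier 1 (0–10 kWh): 10 × $0.27 = $2.7
Above 10 kWh: 11.56 × $0.29 = $3.3524
Bill = $6.05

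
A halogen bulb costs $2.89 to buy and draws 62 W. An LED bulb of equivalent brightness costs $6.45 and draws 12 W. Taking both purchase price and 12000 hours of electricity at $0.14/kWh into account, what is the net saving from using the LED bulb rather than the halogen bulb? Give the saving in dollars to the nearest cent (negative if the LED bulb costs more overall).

halogen bulb: $2.89 + (62/1000) kW × 12000 h × $0.14 = $2.89 + $104.16 = $107.05
LED bulb: $6.45 + (12/1000) kW × 12000 h × $0.14 = $6.45 + $20.16 = $26.61
Saving = $107.05 − $26.61 = $80.44

$80.44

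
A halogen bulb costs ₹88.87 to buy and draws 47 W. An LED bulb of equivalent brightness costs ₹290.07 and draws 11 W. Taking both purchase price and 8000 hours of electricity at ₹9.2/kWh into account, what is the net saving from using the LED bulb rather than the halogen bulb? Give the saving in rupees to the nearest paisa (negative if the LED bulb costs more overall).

halogen bulb: ₹88.87 + (47/1000) kW × 8000 h × ₹9.2 = ₹88.87 + ₹3459.2 = ₹3548.07
LED bulb: ₹290.07 + (11/1000) kW × 8000 h × ₹9.2 = ₹290.07 + ₹809.6 = ₹1099.67
Saving = ₹3548.07 − ₹1099.67 = ₹2448.4

₹2448.40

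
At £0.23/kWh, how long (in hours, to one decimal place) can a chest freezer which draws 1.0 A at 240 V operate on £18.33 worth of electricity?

332.1 h

Power = 1.0 A × 240 V = 240 W = 0.24 kW
Energy available = £18.33 ÷ £0.23/kWh = 79.6957 kWh
Hours = 79.6957 kWh ÷ 0.24 kW = 332.1 h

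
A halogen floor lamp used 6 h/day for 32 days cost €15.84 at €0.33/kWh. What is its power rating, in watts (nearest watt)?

250 W

Energy = €15.84 ÷ €0.33/kWh = 48 kWh
Runtime = 6 h/day × 32 days = 192 h
Power = 48 kWh ÷ 192 h = 0.25 kW = 250 W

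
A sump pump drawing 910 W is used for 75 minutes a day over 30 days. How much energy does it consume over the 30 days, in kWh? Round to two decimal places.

Runtime = 75 min × 30 = 2250 min = 37.5 h
Energy = 0.91 kW × 37.5 h = 34.125 kWh ≈ 34.13 kWh

34.13 kWh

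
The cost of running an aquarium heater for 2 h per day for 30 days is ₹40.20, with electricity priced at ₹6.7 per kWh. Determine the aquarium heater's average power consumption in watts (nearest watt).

100 W

Energy = ₹40.20 ÷ ₹6.7/kWh = 6 kWh
Runtime = 2 h/day × 30 days = 60 h
Power = 6 kWh ÷ 60 h = 0.1 kW = 100 W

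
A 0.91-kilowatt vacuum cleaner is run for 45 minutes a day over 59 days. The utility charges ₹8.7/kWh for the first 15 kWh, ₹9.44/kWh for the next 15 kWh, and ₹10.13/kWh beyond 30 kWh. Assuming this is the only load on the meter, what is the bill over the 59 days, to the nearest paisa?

Runtime = 45 min × 59 = 2655 min = 44.25 h
Energy = 0.91 kW × 44.25 h = 40.2675 kWh
Tier 1 (0–15 kWh): 15 × ₹8.7 = ₹130.5
Tier 2 (15–30 kWh): 15 × ₹9.44 = ₹141.6
Above 30 kWh: 10.2675 × ₹10.13 = ₹104.009775
Bill = ₹376.11

₹376.11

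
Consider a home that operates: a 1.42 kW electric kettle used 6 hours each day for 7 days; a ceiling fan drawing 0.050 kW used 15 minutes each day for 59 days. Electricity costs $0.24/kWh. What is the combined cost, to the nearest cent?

electric kettle: Runtime = 6 h/day × 7 days = 42 h
electric kettle: 1.42 kW × 42 h = 59.64 kWh
ceiling fan: Runtime = 15 min × 59 = 885 min = 14.75 h
ceiling fan: 0.05 kW × 14.75 h = 0.7375 kWh
Total energy = 60.3775 kWh
Cost = 60.3775 × $0.24 = $14.49

$14.49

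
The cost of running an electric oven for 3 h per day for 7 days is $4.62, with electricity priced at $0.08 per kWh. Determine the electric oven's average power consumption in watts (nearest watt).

2750 W

Energy = $4.62 ÷ $0.08/kWh = 57.75 kWh
Runtime = 3 h/day × 7 days = 21 h
Power = 57.75 kWh ÷ 21 h = 2.75 kW = 2750 W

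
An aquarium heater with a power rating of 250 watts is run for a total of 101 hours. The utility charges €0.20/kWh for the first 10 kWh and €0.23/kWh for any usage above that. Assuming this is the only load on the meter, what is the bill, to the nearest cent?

Energy = 0.25 kW × 101 h = 25.25 kWh
Tier 1 (0–10 kWh): 10 × €0.20 = €2
Above 10 kWh: 15.25 × €0.23 = €3.5075
Bill = €5.51

€5.51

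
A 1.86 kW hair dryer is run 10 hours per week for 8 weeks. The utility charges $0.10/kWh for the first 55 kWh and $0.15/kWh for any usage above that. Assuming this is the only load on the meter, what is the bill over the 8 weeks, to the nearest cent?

$19.57

Runtime = 10 h/week × 8 weeks = 80 h
Energy = 1.86 kW × 80 h = 148.8 kWh
Tier 1 (0–55 kWh): 55 × $0.10 = $5.5
Above 55 kWh: 93.8 × $0.15 = $14.07
Bill = $19.57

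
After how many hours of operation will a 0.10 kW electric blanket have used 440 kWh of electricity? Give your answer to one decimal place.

Hours = 440 kWh ÷ 0.1 kW = 4400.0 h

4400.0 h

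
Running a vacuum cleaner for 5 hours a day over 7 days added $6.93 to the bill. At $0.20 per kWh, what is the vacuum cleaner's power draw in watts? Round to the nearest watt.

Energy = $6.93 ÷ $0.20/kWh = 34.65 kWh
Runtime = 5 h/day × 7 days = 35 h
Power = 34.65 kWh ÷ 35 h = 0.99 kW = 990 W

990 W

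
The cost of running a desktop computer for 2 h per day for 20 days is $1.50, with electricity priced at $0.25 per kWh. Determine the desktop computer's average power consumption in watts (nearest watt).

150 W

Energy = $1.50 ÷ $0.25/kWh = 6 kWh
Runtime = 2 h/day × 20 days = 40 h
Power = 6 kWh ÷ 40 h = 0.15 kW = 150 W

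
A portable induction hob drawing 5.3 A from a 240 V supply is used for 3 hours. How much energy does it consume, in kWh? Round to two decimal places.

3.82 kWh

Power = 5.3 A × 240 V = 1272 W = 1.272 kW
Energy = 1.272 kW × 3 h = 3.816 kWh ≈ 3.82 kWh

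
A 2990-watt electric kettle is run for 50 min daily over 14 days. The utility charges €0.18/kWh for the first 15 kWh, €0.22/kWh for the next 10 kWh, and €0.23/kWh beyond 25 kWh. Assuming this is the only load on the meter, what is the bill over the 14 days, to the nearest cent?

€7.17

Runtime = 50 min × 14 = 700 min = 11.666666… h
Energy = 2.99 kW × 11.666666… h = 34.883333… kWh
Tier 1 (0–15 kWh): 15 × €0.18 = €2.7
Tier 2 (15–25 kWh): 10 × €0.22 = €2.2
Above 25 kWh: 9.883333… × €0.23 = €2.273166…
Bill = €7.17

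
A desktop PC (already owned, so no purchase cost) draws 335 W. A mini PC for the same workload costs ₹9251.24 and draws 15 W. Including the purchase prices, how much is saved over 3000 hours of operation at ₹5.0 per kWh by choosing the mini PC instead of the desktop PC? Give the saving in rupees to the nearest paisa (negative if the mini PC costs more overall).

-₹4451.24

desktop PC: ₹0.00 + (335/1000) kW × 3000 h × ₹5.0 = ₹0.00 + ₹5025 = ₹5025
mini PC: ₹9251.24 + (15/1000) kW × 3000 h × ₹5.0 = ₹9251.24 + ₹225 = ₹9476.24
Saving = ₹5025 − ₹9476.24 = −₹4451.24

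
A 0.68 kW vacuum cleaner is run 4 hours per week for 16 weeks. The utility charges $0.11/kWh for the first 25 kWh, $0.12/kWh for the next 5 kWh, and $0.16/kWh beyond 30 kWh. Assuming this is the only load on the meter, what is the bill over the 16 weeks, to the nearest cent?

Runtime = 4 h/week × 16 weeks = 64 h
Energy = 0.68 kW × 64 h = 43.52 kWh
Tier 1 (0–25 kWh): 25 × $0.11 = $2.75
Tier 2 (25–30 kWh): 5 × $0.12 = $0.6
Above 30 kWh: 13.52 × $0.16 = $2.1632
Bill = $5.51

$5.51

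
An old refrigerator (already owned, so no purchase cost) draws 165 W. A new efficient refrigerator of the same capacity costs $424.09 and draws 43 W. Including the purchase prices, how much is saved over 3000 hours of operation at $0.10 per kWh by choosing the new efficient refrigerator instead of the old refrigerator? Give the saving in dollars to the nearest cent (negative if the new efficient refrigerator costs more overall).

-$387.49

old refrigerator: $0.00 + (165/1000) kW × 3000 h × $0.10 = $0.00 + $49.5 = $49.5
new efficient refrigerator: $424.09 + (43/1000) kW × 3000 h × $0.10 = $424.09 + $12.9 = $436.99
Saving = $49.5 − $436.99 = −$387.49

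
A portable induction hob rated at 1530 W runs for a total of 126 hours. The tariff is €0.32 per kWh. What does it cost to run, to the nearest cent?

€61.69

Energy = 1.53 kW × 126 h = 192.78 kWh
Cost = 192.78 kWh × €0.32/kWh = €61.69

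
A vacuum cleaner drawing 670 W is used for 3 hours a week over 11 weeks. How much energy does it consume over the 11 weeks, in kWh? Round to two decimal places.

22.11 kWh

Runtime = 3 h/week × 11 weeks = 33 h
Energy = 0.67 kW × 33 h = 22.11 kWh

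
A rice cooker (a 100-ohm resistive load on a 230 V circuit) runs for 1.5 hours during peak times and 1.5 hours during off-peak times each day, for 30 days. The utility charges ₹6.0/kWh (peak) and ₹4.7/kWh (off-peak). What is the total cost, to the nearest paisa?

Power = V²/R = 230²/100 = 529 W = 0.529 kW
Peak energy = 0.529 kW × 1.5 h × 30 = 23.805 kWh
Off-peak energy = 0.529 kW × 1.5 h × 30 = 23.805 kWh
Cost = 23.805 × ₹6.0 + 23.805 × ₹4.7 = ₹142.83 + ₹111.8835 = ₹254.71

₹254.71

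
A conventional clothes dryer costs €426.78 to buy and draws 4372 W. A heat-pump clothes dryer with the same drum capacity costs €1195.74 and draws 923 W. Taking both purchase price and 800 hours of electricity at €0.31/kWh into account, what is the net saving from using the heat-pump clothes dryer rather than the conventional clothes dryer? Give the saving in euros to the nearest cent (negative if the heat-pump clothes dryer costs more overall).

conventional clothes dryer: €426.78 + (4372/1000) kW × 800 h × €0.31 = €426.78 + €1084.256 = €1511.036
heat-pump clothes dryer: €1195.74 + (923/1000) kW × 800 h × €0.31 = €1195.74 + €228.904 = €1424.644
Saving = €1511.036 − €1424.644 = €86.392 → €86.39

€86.39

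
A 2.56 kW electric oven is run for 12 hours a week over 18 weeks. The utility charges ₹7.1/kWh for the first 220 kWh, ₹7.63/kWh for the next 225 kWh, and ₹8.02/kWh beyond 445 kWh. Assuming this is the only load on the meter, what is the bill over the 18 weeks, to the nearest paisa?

₹4144.59

Runtime = 12 h/week × 18 weeks = 216 h
Energy = 2.56 kW × 216 h = 552.96 kWh
Tier 1 (0–220 kWh): 220 × ₹7.1 = ₹1562
Tier 2 (220–445 kWh): 225 × ₹7.63 = ₹1716.75
Above 445 kWh: 107.96 × ₹8.02 = ₹865.8392
Bill = ₹4144.59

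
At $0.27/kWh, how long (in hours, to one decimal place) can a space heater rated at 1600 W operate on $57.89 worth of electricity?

134.0 h

Energy available = $57.89 ÷ $0.27/kWh = 214.4074 kWh
Hours = 214.4074 kWh ÷ 1.6 kW = 134.0 h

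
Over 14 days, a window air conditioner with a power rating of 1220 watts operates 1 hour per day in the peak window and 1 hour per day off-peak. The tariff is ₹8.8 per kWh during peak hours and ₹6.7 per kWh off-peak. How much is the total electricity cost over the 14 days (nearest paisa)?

Peak energy = 1.22 kW × 1 h × 14 = 17.08 kWh
Off-peak energy = 1.22 kW × 1 h × 14 = 17.08 kWh
Cost = 17.08 × ₹8.8 + 17.08 × ₹6.7 = ₹150.304 + ₹114.436 = ₹264.74

₹264.74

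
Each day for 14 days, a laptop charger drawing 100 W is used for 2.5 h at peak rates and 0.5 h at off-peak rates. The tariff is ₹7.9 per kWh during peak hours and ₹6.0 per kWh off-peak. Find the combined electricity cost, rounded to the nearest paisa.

₹31.85

Peak energy = 0.1 kW × 2.5 h × 14 = 3.5 kWh
Off-peak energy = 0.1 kW × 0.5 h × 14 = 0.7 kWh
Cost = 3.5 × ₹7.9 + 0.7 × ₹6.0 = ₹27.65 + ₹4.2 = ₹31.85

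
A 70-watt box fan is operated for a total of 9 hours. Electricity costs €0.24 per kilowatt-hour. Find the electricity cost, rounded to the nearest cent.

€0.15

Energy = 0.07 kW × 9 h = 0.63 kWh
Cost = 0.63 kWh × €0.24/kWh = €0.15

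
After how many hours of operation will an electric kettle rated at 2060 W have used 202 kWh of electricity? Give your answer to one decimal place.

98.1 h

Hours = 202 kWh ÷ 2.06 kW = 98.1 h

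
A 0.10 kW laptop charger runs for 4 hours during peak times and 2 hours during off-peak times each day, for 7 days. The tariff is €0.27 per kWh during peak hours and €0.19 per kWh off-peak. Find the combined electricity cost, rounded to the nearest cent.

€1.02

Peak energy = 0.1 kW × 4 h × 7 = 2.8 kWh
Off-peak energy = 0.1 kW × 2 h × 7 = 1.4 kWh
Cost = 2.8 × €0.27 + 1.4 × €0.19 = €0.756 + €0.266 = €1.02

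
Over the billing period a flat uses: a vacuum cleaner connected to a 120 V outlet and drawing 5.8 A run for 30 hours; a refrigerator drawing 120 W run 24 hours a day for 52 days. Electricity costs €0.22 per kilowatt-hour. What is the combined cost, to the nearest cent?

vacuum cleaner: Power = 5.8 A × 120 V = 696 W = 0.696 kW
vacuum cleaner: 0.696 kW × 30 h = 20.88 kWh
refrigerator: Runtime = 24 h × 52 = 1248 h
refrigerator: 0.12 kW × 1248 h = 149.76 kWh
Total energy = 170.64 kWh
Cost = 170.64 × €0.22 = €37.54

€37.54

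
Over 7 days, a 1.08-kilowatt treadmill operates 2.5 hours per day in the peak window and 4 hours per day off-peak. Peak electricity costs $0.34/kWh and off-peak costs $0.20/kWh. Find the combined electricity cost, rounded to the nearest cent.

Peak energy = 1.08 kW × 2.5 h × 7 = 18.9 kWh
Off-peak energy = 1.08 kW × 4 h × 7 = 30.24 kWh
Cost = 18.9 × $0.34 + 30.24 × $0.20 = $6.426 + $6.048 = $12.47

$12.47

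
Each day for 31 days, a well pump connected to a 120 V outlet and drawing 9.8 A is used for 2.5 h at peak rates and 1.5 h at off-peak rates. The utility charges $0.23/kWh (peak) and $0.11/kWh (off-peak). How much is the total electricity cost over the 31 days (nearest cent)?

$26.98

Power = 9.8 A × 120 V = 1176 W = 1.176 kW
Peak energy = 1.176 kW × 2.5 h × 31 = 91.14 kWh
Off-peak energy = 1.176 kW × 1.5 h × 31 = 54.684 kWh
Cost = 91.14 × $0.23 + 54.684 × $0.11 = $20.9622 + $6.01524 = $26.98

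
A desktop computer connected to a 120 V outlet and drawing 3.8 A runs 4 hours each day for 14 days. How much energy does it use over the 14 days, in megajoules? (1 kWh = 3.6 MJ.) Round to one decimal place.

91.9 MJ

Power = 3.8 A × 120 V = 456 W = 0.456 kW
Runtime = 4 h/day × 14 days = 56 h
Energy = 0.456 kW × 56 h = 25.536 kWh
= 25.536 × 3.6 MJ = 91.9 MJ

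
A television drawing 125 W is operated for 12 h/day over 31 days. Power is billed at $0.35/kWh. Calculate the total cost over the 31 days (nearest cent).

$16.28

Runtime = 12 h/day × 31 days = 372 h
Energy = 0.125 kW × 372 h = 46.5 kWh
Cost = 46.5 kWh × $0.35/kWh = $16.28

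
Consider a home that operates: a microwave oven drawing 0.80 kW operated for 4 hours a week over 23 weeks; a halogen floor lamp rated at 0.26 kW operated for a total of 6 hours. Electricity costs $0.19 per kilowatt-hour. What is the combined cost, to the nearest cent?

$14.28

microwave oven: Runtime = 4 h/week × 23 weeks = 92 h
microwave oven: 0.8 kW × 92 h = 73.6 kWh
halogen floor lamp: 0.26 kW × 6 h = 1.56 kWh
Total energy = 75.16 kWh
Cost = 75.16 × $0.19 = $14.28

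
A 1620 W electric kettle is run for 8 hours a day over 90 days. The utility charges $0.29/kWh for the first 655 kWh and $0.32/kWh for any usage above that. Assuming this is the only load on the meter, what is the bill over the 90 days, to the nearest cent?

Runtime = 8 h/day × 90 days = 720 h
Energy = 1.62 kW × 720 h = 1166.4 kWh
Tier 1 (0–655 kWh): 655 × $0.29 = $189.95
Above 655 kWh: 511.4 × $0.32 = $163.648
Bill = $353.60

$353.60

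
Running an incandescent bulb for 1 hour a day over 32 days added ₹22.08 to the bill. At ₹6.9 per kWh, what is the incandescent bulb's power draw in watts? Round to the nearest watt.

100 W

Energy = ₹22.08 ÷ ₹6.9/kWh = 3.2 kWh
Runtime = 1 h/day × 32 days = 32 h
Power = 3.2 kWh ÷ 32 h = 0.1 kW = 100 W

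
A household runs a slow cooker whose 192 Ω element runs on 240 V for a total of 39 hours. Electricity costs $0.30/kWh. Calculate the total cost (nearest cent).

Power = V²/R = 240²/192 = 300 W = 0.3 kW
Energy = 0.3 kW × 39 h = 11.7 kWh
Cost = 11.7 kWh × $0.30/kWh = $3.51

$3.51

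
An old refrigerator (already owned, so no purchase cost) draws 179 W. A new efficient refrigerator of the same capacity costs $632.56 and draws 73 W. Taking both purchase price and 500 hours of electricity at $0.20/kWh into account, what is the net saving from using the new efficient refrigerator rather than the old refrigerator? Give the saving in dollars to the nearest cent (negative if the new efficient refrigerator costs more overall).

-$621.96

old refrigerator: $0.00 + (179/1000) kW × 500 h × $0.20 = $0.00 + $17.9 = $17.9
new efficient refrigerator: $632.56 + (73/1000) kW × 500 h × $0.20 = $632.56 + $7.3 = $639.86
Saving = $17.9 − $639.86 = −$621.96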